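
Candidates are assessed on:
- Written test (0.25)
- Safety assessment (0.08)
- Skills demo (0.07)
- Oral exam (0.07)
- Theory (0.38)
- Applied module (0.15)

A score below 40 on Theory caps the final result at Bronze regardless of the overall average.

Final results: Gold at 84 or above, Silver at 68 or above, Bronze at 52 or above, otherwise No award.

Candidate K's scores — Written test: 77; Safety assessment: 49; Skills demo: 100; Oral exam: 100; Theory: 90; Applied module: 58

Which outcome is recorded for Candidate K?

Silver

Theory score 90 ≥ 40: minimum met.
Weighted total:
  Written test 77 × 0.25 = 19.25
  Safety assessment 49 × 0.08 = 3.92
  Skills demo 100 × 0.07 = 7
  Oral exam 100 × 0.07 = 7
  Theory 90 × 0.38 = 34.2
  Applied module 58 × 0.15 = 8.7
Sum = 80.07
80.07 is ≥ 68 and < 84 → Silver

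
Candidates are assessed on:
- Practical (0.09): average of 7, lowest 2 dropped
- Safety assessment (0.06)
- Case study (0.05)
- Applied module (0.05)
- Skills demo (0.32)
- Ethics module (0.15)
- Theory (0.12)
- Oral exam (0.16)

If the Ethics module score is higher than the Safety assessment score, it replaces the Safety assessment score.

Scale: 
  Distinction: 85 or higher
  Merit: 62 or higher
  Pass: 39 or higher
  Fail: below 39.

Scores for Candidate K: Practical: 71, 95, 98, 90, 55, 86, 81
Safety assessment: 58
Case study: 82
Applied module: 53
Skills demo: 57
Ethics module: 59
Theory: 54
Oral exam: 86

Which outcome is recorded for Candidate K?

Practical: drop 55, 71 → average of remaining 5 = 450/5 = 90
Ethics module (59) > Safety assessment (58), so Safety assessment counts as 59.
Weighted total:
  Practical 90 × 0.09 = 8.1
  Safety assessment 59 × 0.06 = 3.54
  Case study 82 × 0.05 = 4.1
  Applied module 53 × 0.05 = 2.65
  Skills demo 57 × 0.32 = 18.24
  Ethics module 59 × 0.15 = 8.85
  Theory 54 × 0.12 = 6.48
  Oral exam 86 × 0.16 = 13.76
Sum = 65.72
65.72 is ≥ 62 and < 85 → Merit

Merit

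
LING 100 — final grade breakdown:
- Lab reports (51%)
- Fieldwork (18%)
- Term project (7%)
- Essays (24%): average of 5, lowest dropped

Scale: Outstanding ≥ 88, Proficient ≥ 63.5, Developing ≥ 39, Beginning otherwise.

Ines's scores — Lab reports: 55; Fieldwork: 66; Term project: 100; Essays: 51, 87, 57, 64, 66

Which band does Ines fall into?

Essays: drop 51 → average of remaining 4 = 274/4 = 68.5
Weighted total:
  Lab reports 55 × 0.51 = 28.05
  Fieldwork 66 × 0.18 = 11.88
  Term project 100 × 0.07 = 7
  Essays 68.5 × 0.24 = 16.44
Sum = 63.37
63.37 is ≥ 39 and < 63.5 → Developing

Developing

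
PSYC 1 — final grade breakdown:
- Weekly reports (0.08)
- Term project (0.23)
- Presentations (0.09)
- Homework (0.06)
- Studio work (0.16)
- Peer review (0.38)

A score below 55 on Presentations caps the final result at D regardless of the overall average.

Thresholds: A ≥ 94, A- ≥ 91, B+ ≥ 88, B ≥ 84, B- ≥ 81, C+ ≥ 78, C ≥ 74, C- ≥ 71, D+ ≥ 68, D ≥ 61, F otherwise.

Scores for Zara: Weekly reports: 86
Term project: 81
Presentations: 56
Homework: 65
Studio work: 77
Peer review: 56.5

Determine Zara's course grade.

Presentations score 56 ≥ 55: minimum met.
Weighted total:
  Weekly reports 86 × 0.08 = 6.88
  Term project 81 × 0.23 = 18.63
  Presentations 56 × 0.09 = 5.04
  Homework 65 × 0.06 = 3.9
  Studio work 77 × 0.16 = 12.32
  Peer review 56.5 × 0.38 = 21.47
Sum = 68.24
68.24 is ≥ 68 and < 71 → D+

D+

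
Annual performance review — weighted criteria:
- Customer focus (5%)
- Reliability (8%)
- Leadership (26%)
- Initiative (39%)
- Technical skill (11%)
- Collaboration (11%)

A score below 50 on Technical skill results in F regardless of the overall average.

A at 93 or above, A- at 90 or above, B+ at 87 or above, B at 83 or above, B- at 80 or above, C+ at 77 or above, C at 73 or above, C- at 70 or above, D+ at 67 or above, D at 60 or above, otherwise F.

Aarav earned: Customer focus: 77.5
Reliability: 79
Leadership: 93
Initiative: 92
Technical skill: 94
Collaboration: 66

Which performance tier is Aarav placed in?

Technical skill score 94 ≥ 50: minimum met.
Weighted total:
  Customer focus 77.5 × 0.05 = 3.875
  Reliability 79 × 0.08 = 6.32
  Leadership 93 × 0.26 = 24.18
  Initiative 92 × 0.39 = 35.88
  Technical skill 94 × 0.11 = 10.34
  Collaboration 66 × 0.11 = 7.26
Sum = 87.855
87.855 is ≥ 87 and < 90 → B+

B+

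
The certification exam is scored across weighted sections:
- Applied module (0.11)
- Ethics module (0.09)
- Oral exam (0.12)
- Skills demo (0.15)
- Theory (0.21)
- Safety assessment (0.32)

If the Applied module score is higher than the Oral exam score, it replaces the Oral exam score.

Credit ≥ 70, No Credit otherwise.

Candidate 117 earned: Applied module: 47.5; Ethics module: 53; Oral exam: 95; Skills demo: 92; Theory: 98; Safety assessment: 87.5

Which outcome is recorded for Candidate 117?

Credit

Applied module (47.5) ≤ Oral exam (95), so Oral exam stays at 95.
Weighted total:
  Applied module 47.5 × 0.11 = 5.225
  Ethics module 53 × 0.09 = 4.77
  Oral exam 95 × 0.12 = 11.4
  Skills demo 92 × 0.15 = 13.8
  Theory 98 × 0.21 = 20.58
  Safety assessment 87.5 × 0.32 = 28
Sum = 83.775
83.775 ≥ 70 → Credit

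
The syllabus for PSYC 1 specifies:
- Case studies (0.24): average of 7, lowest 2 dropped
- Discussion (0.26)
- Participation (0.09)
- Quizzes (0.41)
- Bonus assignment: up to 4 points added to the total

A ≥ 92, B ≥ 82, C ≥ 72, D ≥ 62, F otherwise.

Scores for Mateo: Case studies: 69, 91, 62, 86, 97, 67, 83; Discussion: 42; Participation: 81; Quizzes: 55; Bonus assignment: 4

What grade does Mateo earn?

Case studies: drop 62, 67 → average of remaining 5 = 426/5 = 85.2
Weighted total:
  Case studies 85.2 × 0.24 = 20.448
  Discussion 42 × 0.26 = 10.92
  Participation 81 × 0.09 = 7.29
  Quizzes 55 × 0.41 = 22.55
Sum = 61.208
Bonus assignment: 61.208 + 4 = 65.208
65.208 is ≥ 62 and < 72 → D

D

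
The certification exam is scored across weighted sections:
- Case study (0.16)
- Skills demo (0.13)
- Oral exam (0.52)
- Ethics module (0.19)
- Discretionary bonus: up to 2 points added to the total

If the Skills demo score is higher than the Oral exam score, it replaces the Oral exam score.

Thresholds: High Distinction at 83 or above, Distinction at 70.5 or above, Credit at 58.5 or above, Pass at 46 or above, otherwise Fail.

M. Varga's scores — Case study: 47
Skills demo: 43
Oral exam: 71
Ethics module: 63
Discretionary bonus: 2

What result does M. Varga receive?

Skills demo (43) ≤ Oral exam (71), so Oral exam stays at 71.
Weighted total:
  Case study 47 × 0.16 = 7.52
  Skills demo 43 × 0.13 = 5.59
  Oral exam 71 × 0.52 = 36.92
  Ethics module 63 × 0.19 = 11.97
Sum = 62
Discretionary bonus: 62 + 2 = 64
64 is ≥ 58.5 and < 70.5 → Credit

Credit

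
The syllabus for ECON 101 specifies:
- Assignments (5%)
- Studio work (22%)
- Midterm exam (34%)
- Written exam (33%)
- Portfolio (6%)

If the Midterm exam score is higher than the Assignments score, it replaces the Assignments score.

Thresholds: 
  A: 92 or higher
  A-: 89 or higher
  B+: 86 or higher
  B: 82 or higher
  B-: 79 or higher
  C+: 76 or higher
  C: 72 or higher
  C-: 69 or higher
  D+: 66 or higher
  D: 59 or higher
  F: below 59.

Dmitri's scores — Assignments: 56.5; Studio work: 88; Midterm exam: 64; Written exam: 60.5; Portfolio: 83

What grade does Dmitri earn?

C-

Midterm exam (64) > Assignments (56.5), so Assignments counts as 64.
Weighted total:
  Assignments 64 × 0.05 = 3.2
  Studio work 88 × 0.22 = 19.36
  Midterm exam 64 × 0.34 = 21.76
  Written exam 60.5 × 0.33 = 19.965
  Portfolio 83 × 0.06 = 4.98
Sum = 69.265
69.265 is ≥ 69 and < 72 → C-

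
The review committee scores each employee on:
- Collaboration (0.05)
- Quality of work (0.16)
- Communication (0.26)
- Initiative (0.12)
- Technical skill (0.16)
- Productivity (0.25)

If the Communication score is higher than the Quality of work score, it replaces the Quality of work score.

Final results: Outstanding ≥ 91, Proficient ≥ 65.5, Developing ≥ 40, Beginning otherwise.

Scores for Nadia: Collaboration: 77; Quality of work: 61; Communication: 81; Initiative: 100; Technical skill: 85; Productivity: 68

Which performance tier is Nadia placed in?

Communication (81) > Quality of work (61), so Quality of work counts as 81.
Weighted total:
  Collaboration 77 × 0.05 = 3.85
  Quality of work 81 × 0.16 = 12.96
  Communication 81 × 0.26 = 21.06
  Initiative 100 × 0.12 = 12
  Technical skill 85 × 0.16 = 13.6
  Productivity 68 × 0.25 = 17
Sum = 80.47
80.47 is ≥ 65.5 and < 91 → Proficient

Proficient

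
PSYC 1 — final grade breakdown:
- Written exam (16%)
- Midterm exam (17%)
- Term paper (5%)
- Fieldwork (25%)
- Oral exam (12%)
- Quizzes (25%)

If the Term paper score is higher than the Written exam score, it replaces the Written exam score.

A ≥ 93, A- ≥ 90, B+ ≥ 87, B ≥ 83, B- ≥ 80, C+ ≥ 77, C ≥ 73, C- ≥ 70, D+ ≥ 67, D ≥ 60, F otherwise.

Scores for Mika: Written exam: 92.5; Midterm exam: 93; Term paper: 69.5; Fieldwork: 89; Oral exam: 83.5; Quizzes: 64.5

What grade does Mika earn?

B-

Term paper (69.5) ≤ Written exam (92.5), so Written exam stays at 92.5.
Weighted total:
  Written exam 92.5 × 0.16 = 14.8
  Midterm exam 93 × 0.17 = 15.81
  Term paper 69.5 × 0.05 = 3.475
  Fieldwork 89 × 0.25 = 22.25
  Oral exam 83.5 × 0.12 = 10.02
  Quizzes 64.5 × 0.25 = 16.125
Sum = 82.48
82.48 is ≥ 80 and < 83 → B-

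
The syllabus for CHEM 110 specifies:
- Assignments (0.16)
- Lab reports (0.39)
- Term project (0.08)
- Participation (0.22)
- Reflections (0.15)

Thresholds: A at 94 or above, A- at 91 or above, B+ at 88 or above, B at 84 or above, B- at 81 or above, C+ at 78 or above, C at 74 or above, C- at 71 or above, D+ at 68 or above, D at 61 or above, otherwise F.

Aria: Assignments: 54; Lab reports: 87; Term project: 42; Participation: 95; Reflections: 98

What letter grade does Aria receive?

B-

Weighted total:
  Assignments 54 × 0.16 = 8.64
  Lab reports 87 × 0.39 = 33.93
  Term project 42 × 0.08 = 3.36
  Participation 95 × 0.22 = 20.9
  Reflections 98 × 0.15 = 14.7
Sum = 81.53
81.53 is ≥ 81 and < 84 → B-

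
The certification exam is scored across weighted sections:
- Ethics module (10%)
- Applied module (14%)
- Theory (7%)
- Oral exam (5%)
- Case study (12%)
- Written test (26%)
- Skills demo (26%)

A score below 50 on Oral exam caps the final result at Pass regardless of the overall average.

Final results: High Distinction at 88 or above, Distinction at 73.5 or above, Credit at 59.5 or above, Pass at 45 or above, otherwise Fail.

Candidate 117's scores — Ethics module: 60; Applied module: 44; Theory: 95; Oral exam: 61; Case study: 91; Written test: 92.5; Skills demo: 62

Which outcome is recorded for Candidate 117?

Oral exam score 61 ≥ 50: minimum met.
Weighted total:
  Ethics module 60 × 0.1 = 6
  Applied module 44 × 0.14 = 6.16
  Theory 95 × 0.07 = 6.65
  Oral exam 61 × 0.05 = 3.05
  Case study 91 × 0.12 = 10.92
  Written test 92.5 × 0.26 = 24.05
  Skills demo 62 × 0.26 = 16.12
Sum = 72.95
72.95 is ≥ 59.5 and < 73.5 → Credit

Credit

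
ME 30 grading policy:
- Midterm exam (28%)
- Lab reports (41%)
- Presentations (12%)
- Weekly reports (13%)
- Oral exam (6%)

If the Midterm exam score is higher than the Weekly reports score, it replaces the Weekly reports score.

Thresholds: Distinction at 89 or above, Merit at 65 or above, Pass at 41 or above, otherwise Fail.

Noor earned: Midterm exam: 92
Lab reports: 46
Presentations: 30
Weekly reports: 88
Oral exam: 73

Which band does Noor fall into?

Midterm exam (92) > Weekly reports (88), so Weekly reports counts as 92.
Weighted total:
  Midterm exam 92 × 0.28 = 25.76
  Lab reports 46 × 0.41 = 18.86
  Presentations 30 × 0.12 = 3.6
  Weekly reports 92 × 0.13 = 11.96
  Oral exam 73 × 0.06 = 4.38
Sum = 64.56
64.56 is ≥ 41 and < 65 → Pass

Pass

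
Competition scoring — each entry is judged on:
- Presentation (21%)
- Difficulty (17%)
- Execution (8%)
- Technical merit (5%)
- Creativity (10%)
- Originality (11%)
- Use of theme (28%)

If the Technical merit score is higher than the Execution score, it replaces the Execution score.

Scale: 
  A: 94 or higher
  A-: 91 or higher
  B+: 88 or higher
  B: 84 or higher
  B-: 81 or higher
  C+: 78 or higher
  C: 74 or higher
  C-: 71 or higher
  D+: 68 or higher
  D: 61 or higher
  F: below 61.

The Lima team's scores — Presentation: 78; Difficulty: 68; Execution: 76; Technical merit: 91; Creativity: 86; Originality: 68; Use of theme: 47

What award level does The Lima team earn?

Technical merit (91) > Execution (76), so Execution counts as 91.
Weighted total:
  Presentation 78 × 0.21 = 16.38
  Difficulty 68 × 0.17 = 11.56
  Execution 91 × 0.08 = 7.28
  Technical merit 91 × 0.05 = 4.55
  Creativity 86 × 0.1 = 8.6
  Originality 68 × 0.11 = 7.48
  Use of theme 47 × 0.28 = 13.16
Sum = 69.01
69.01 is ≥ 68 and < 71 → D+

D+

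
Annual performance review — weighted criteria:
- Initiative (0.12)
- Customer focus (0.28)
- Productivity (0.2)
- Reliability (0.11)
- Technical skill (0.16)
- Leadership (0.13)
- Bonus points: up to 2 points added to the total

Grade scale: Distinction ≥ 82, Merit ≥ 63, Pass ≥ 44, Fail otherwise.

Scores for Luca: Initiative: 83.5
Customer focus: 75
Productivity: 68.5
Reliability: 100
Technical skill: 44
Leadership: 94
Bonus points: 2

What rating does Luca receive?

Merit

Weighted total:
  Initiative 83.5 × 0.12 = 10.02
  Customer focus 75 × 0.28 = 21
  Productivity 68.5 × 0.2 = 13.7
  Reliability 100 × 0.11 = 11
  Technical skill 44 × 0.16 = 7.04
  Leadership 94 × 0.13 = 12.22
Sum = 74.98
Bonus points: 74.98 + 2 = 76.98
76.98 is ≥ 63 and < 82 → Merit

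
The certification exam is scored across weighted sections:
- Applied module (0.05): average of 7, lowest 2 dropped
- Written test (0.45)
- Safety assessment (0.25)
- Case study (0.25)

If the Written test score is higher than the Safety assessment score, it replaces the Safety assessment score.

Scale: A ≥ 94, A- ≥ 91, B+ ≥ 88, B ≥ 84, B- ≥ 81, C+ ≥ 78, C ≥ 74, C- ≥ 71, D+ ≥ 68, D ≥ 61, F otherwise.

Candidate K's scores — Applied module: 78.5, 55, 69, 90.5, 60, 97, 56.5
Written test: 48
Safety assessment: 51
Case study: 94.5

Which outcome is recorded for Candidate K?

D

Applied module: drop 55, 56.5 → average of remaining 5 = 395/5 = 79
Written test (48) ≤ Safety assessment (51), so Safety assessment stays at 51.
Weighted total:
  Applied module 79 × 0.05 = 3.95
  Written test 48 × 0.45 = 21.6
  Safety assessment 51 × 0.25 = 12.75
  Case study 94.5 × 0.25 = 23.625
Sum = 61.925
61.925 is ≥ 61 and < 68 → D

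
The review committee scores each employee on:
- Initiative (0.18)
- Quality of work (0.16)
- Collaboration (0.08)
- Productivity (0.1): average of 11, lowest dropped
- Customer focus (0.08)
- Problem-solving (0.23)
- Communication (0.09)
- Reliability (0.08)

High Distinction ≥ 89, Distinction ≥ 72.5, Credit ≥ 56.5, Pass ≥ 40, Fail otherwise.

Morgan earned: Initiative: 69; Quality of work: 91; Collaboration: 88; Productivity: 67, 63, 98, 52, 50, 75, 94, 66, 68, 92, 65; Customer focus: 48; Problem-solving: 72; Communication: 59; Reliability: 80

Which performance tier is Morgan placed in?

Distinction

Productivity: drop 50 → average of remaining 10 = 740/10 = 74
Weighted total:
  Initiative 69 × 0.18 = 12.42
  Quality of work 91 × 0.16 = 14.56
  Collaboration 88 × 0.08 = 7.04
  Productivity 74 × 0.1 = 7.4
  Customer focus 48 × 0.08 = 3.84
  Problem-solving 72 × 0.23 = 16.56
  Communication 59 × 0.09 = 5.31
  Reliability 80 × 0.08 = 6.4
Sum = 73.53
73.53 is ≥ 72.5 and < 89 → Distinction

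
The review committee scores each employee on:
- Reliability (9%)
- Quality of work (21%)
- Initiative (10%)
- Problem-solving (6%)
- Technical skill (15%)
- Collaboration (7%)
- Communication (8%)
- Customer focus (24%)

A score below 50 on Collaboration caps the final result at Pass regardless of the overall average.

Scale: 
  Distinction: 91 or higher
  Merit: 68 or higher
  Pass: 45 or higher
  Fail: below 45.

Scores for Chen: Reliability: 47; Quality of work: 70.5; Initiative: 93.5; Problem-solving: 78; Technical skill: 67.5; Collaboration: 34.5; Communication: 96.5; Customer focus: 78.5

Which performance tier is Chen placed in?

Pass

Collaboration score 34.5 < 50: minimum not met.
Weighted total:
  Reliability 47 × 0.09 = 4.23
  Quality of work 70.5 × 0.21 = 14.805
  Initiative 93.5 × 0.1 = 9.35
  Problem-solving 78 × 0.06 = 4.68
  Technical skill 67.5 × 0.15 = 10.125
  Collaboration 34.5 × 0.07 = 2.415
  Communication 96.5 × 0.08 = 7.72
  Customer focus 78.5 × 0.24 = 18.84
Sum = 72.165
72.165 would be Merit; cap at Pass applies → Pass.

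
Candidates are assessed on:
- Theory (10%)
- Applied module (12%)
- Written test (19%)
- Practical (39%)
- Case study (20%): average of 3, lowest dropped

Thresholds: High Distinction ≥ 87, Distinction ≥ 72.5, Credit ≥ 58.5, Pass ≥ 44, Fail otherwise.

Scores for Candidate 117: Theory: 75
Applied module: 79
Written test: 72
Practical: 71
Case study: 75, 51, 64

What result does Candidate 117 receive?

Credit

Case study: drop 51 → average of remaining 2 = 139/2 = 69.5
Weighted total:
  Theory 75 × 0.1 = 7.5
  Applied module 79 × 0.12 = 9.48
  Written test 72 × 0.19 = 13.68
  Practical 71 × 0.39 = 27.69
  Case study 69.5 × 0.2 = 13.9
Sum = 72.25
72.25 is ≥ 58.5 and < 72.5 → Credit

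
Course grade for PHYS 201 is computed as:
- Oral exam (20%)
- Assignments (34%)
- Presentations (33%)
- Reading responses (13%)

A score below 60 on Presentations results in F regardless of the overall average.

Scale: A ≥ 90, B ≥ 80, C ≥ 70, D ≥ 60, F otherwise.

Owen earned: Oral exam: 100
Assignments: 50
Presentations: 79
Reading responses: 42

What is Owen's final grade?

Presentations score 79 ≥ 60: minimum met.
Weighted total:
  Oral exam 100 × 0.2 = 20
  Assignments 50 × 0.34 = 17
  Presentations 79 × 0.33 = 26.07
  Reading responses 42 × 0.13 = 5.46
Sum = 68.53
68.53 is ≥ 60 and < 70 → D

D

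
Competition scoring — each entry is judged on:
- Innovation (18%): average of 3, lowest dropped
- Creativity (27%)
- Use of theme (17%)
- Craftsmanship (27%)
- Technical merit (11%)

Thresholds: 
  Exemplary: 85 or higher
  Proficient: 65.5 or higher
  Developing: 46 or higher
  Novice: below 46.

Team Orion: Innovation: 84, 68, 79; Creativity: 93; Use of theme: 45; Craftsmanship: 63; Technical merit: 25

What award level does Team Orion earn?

Proficient

Innovation: drop 68 → average of remaining 2 = 163/2 = 81.5
Weighted total:
  Innovation 81.5 × 0.18 = 14.67
  Creativity 93 × 0.27 = 25.11
  Use of theme 45 × 0.17 = 7.65
  Craftsmanship 63 × 0.27 = 17.01
  Technical merit 25 × 0.11 = 2.75
Sum = 67.19
67.19 is ≥ 65.5 and < 85 → Proficient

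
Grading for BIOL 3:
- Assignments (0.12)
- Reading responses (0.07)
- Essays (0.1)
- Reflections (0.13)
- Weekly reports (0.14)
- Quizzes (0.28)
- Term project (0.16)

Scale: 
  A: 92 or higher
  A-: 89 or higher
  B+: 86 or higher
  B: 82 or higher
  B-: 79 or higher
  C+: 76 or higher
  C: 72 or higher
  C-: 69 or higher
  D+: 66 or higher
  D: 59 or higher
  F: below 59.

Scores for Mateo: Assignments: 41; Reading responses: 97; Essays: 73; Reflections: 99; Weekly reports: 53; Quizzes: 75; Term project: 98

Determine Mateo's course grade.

C

Weighted total:
  Assignments 41 × 0.12 = 4.92
  Reading responses 97 × 0.07 = 6.79
  Essays 73 × 0.1 = 7.3
  Reflections 99 × 0.13 = 12.87
  Weekly reports 53 × 0.14 = 7.42
  Quizzes 75 × 0.28 = 21
  Term project 98 × 0.16 = 15.68
Sum = 75.98
75.98 is ≥ 72 and < 76 → C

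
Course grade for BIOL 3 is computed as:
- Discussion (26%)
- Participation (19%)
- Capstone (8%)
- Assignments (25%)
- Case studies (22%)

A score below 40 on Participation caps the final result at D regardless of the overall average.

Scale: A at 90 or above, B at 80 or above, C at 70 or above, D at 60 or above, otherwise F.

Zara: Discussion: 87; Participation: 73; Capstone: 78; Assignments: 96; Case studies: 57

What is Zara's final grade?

Participation score 73 ≥ 40: minimum met.
Weighted total:
  Discussion 87 × 0.26 = 22.62
  Participation 73 × 0.19 = 13.87
  Capstone 78 × 0.08 = 6.24
  Assignments 96 × 0.25 = 24
  Case studies 57 × 0.22 = 12.54
Sum = 79.27
79.27 is ≥ 70 and < 80 → C

C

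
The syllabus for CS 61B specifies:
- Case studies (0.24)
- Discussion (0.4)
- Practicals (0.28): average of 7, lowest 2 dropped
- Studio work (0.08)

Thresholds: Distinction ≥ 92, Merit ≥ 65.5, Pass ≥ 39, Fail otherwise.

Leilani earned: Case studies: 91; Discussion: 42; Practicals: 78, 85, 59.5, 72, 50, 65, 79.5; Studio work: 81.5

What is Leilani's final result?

Merit

Practicals: drop 50, 59.5 → average of remaining 5 = 379.5/5 = 75.9
Weighted total:
  Case studies 91 × 0.24 = 21.84
  Discussion 42 × 0.4 = 16.8
  Practicals 75.9 × 0.28 = 21.252
  Studio work 81.5 × 0.08 = 6.52
Sum = 66.412
66.412 is ≥ 65.5 and < 92 → Merit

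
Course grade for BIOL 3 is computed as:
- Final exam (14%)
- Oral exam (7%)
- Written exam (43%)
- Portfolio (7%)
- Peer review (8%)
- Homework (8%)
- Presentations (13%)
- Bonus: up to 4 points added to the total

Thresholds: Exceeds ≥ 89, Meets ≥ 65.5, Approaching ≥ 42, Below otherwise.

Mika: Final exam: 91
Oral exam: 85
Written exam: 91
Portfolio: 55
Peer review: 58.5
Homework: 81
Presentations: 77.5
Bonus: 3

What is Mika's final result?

Meets

Weighted total:
  Final exam 91 × 0.14 = 12.74
  Oral exam 85 × 0.07 = 5.95
  Written exam 91 × 0.43 = 39.13
  Portfolio 55 × 0.07 = 3.85
  Peer review 58.5 × 0.08 = 4.68
  Homework 81 × 0.08 = 6.48
  Presentations 77.5 × 0.13 = 10.075
Sum = 82.905
Bonus: 82.905 + 3 = 85.905
85.905 is ≥ 65.5 and < 89 → Meets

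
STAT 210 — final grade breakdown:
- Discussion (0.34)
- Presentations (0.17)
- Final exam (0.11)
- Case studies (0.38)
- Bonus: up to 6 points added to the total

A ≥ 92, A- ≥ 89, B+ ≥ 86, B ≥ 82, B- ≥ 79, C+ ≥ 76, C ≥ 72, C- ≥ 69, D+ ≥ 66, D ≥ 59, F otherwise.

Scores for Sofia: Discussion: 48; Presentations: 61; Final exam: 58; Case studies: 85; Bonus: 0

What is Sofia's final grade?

D

Weighted total:
  Discussion 48 × 0.34 = 16.32
  Presentations 61 × 0.17 = 10.37
  Final exam 58 × 0.11 = 6.38
  Case studies 85 × 0.38 = 32.3
Sum = 65.37
Bonus: 65.37 + 0 = 65.37
65.37 is ≥ 59 and < 66 → D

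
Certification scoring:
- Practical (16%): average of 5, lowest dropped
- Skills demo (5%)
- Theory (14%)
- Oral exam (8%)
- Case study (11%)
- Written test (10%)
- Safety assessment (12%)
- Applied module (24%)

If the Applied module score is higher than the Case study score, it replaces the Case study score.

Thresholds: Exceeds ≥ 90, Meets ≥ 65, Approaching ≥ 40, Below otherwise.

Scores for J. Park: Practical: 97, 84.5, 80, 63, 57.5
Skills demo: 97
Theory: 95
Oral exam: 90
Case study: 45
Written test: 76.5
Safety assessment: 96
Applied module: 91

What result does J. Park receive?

Meets

Practical: drop 57.5 → average of remaining 4 = 324.5/4 = 81.125
Applied module (91) > Case study (45), so Case study counts as 91.
Weighted total:
  Practical 81.125 × 0.16 = 12.98
  Skills demo 97 × 0.05 = 4.85
  Theory 95 × 0.14 = 13.3
  Oral exam 90 × 0.08 = 7.2
  Case study 91 × 0.11 = 10.01
  Written test 76.5 × 0.1 = 7.65
  Safety assessment 96 × 0.12 = 11.52
  Applied module 91 × 0.24 = 21.84
Sum = 89.35
89.35 is ≥ 65 and < 90 → Meets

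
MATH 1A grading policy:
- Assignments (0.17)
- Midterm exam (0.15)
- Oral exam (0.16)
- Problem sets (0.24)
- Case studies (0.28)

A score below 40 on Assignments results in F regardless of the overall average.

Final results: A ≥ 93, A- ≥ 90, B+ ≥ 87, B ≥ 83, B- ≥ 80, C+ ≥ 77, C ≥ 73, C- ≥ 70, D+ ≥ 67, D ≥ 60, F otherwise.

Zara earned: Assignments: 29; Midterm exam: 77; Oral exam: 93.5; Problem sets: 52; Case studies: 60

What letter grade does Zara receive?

F

Assignments score 29 < 40: minimum not met.
Weighted total:
  Assignments 29 × 0.17 = 4.93
  Midterm exam 77 × 0.15 = 11.55
  Oral exam 93.5 × 0.16 = 14.96
  Problem sets 52 × 0.24 = 12.48
  Case studies 60 × 0.28 = 16.8
Sum = 60.72
Because the Assignments minimum was not met, the result is F.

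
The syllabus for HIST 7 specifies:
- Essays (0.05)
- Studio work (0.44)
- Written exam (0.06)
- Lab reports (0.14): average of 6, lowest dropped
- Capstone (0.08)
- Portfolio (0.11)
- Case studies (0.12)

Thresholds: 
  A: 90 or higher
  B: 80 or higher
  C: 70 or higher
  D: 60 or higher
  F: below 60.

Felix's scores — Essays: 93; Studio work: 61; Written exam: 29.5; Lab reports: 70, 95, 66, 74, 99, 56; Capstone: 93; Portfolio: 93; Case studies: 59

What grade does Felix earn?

D

Lab reports: drop 56 → average of remaining 5 = 404/5 = 80.8
Weighted total:
  Essays 93 × 0.05 = 4.65
  Studio work 61 × 0.44 = 26.84
  Written exam 29.5 × 0.06 = 1.77
  Lab reports 80.8 × 0.14 = 11.312
  Capstone 93 × 0.08 = 7.44
  Portfolio 93 × 0.11 = 10.23
  Case studies 59 × 0.12 = 7.08
Sum = 69.322
69.322 is ≥ 60 and < 70 → D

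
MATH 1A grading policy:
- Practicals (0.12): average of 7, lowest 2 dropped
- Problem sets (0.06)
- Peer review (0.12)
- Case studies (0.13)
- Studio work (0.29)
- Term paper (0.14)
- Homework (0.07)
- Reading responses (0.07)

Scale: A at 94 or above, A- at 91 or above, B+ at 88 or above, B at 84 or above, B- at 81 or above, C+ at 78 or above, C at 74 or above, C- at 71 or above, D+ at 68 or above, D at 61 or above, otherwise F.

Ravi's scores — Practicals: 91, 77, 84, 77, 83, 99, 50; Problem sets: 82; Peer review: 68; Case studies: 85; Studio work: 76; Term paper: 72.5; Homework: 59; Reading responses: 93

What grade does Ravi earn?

C

Practicals: drop 50, 77 → average of remaining 5 = 434/5 = 86.8
Weighted total:
  Practicals 86.8 × 0.12 = 10.416
  Problem sets 82 × 0.06 = 4.92
  Peer review 68 × 0.12 = 8.16
  Case studies 85 × 0.13 = 11.05
  Studio work 76 × 0.29 = 22.04
  Term paper 72.5 × 0.14 = 10.15
  Homework 59 × 0.07 = 4.13
  Reading responses 93 × 0.07 = 6.51
Sum = 77.376
77.376 is ≥ 74 and < 78 → C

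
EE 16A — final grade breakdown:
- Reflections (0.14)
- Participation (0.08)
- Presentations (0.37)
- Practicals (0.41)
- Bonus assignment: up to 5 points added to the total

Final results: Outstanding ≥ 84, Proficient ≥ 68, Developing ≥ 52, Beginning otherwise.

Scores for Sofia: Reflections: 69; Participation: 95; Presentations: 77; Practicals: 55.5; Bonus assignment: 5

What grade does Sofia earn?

Proficient

Weighted total:
  Reflections 69 × 0.14 = 9.66
  Participation 95 × 0.08 = 7.6
  Presentations 77 × 0.37 = 28.49
  Practicals 55.5 × 0.41 = 22.755
Sum = 68.505
Bonus assignment: 68.505 + 5 = 73.505
73.505 is ≥ 68 and < 84 → Proficient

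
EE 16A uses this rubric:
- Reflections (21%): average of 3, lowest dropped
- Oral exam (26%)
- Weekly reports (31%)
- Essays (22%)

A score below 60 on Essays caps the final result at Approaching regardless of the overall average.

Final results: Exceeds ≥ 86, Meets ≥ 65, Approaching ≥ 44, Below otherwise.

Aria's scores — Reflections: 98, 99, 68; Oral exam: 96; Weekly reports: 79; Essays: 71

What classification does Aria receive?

Reflections: drop 68 → average of remaining 2 = 197/2 = 98.5
Essays score 71 ≥ 60: minimum met.
Weighted total:
  Reflections 98.5 × 0.21 = 20.685
  Oral exam 96 × 0.26 = 24.96
  Weekly reports 79 × 0.31 = 24.49
  Essays 71 × 0.22 = 15.62
Sum = 85.755
85.755 is ≥ 65 and < 86 → Meets

Meets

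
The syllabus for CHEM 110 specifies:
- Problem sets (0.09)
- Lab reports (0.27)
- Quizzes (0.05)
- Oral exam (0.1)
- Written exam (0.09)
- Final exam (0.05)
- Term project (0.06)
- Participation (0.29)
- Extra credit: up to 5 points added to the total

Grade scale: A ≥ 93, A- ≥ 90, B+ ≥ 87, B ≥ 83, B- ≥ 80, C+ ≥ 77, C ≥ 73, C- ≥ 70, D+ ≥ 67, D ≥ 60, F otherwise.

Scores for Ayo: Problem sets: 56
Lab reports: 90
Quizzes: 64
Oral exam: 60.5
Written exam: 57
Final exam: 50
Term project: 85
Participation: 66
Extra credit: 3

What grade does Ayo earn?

C

Weighted total:
  Problem sets 56 × 0.09 = 5.04
  Lab reports 90 × 0.27 = 24.3
  Quizzes 64 × 0.05 = 3.2
  Oral exam 60.5 × 0.1 = 6.05
  Written exam 57 × 0.09 = 5.13
  Final exam 50 × 0.05 = 2.5
  Term project 85 × 0.06 = 5.1
  Participation 66 × 0.29 = 19.14
Sum = 70.46
Extra credit: 70.46 + 3 = 73.46
73.46 is ≥ 73 and < 77 → C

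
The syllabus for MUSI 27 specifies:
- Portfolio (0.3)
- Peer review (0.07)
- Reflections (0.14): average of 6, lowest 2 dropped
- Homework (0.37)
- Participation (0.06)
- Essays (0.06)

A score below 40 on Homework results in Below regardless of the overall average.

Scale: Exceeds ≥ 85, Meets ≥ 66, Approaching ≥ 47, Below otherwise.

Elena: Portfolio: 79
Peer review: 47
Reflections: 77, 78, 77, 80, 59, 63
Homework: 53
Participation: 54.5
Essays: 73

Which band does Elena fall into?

Approaching

Reflections: drop 59, 63 → average of remaining 4 = 312/4 = 78
Homework score 53 ≥ 40: minimum met.
Weighted total:
  Portfolio 79 × 0.3 = 23.7
  Peer review 47 × 0.07 = 3.29
  Reflections 78 × 0.14 = 10.92
  Homework 53 × 0.37 = 19.61
  Participation 54.5 × 0.06 = 3.27
  Essays 73 × 0.06 = 4.38
Sum = 65.17
65.17 is ≥ 47 and < 66 → Approaching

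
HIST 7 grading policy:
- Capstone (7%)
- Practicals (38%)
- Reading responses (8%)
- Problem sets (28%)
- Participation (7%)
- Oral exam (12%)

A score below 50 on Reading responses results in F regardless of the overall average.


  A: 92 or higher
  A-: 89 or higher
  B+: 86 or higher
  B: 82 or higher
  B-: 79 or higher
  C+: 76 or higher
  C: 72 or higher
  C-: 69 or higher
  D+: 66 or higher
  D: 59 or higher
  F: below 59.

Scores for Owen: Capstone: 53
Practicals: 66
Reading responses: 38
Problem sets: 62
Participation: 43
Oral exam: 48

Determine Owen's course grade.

Reading responses score 38 < 50: minimum not met.
Weighted total:
  Capstone 53 × 0.07 = 3.71
  Practicals 66 × 0.38 = 25.08
  Reading responses 38 × 0.08 = 3.04
  Problem sets 62 × 0.28 = 17.36
  Participation 43 × 0.07 = 3.01
  Oral exam 48 × 0.12 = 5.76
Sum = 57.96
Because the Reading responses minimum was not met, the result is F.

F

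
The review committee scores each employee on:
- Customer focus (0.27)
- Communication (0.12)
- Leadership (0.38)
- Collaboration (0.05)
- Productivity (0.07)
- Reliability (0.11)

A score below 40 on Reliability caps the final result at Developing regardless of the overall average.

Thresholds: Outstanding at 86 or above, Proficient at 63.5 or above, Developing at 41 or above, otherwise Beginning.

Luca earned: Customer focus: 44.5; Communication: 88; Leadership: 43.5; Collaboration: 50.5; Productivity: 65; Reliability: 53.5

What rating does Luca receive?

Reliability score 53.5 ≥ 40: minimum met.
Weighted total:
  Customer focus 44.5 × 0.27 = 12.015
  Communication 88 × 0.12 = 10.56
  Leadership 43.5 × 0.38 = 16.53
  Collaboration 50.5 × 0.05 = 2.525
  Productivity 65 × 0.07 = 4.55
  Reliability 53.5 × 0.11 = 5.885
Sum = 52.065
52.065 is ≥ 41 and < 63.5 → Developing

Developing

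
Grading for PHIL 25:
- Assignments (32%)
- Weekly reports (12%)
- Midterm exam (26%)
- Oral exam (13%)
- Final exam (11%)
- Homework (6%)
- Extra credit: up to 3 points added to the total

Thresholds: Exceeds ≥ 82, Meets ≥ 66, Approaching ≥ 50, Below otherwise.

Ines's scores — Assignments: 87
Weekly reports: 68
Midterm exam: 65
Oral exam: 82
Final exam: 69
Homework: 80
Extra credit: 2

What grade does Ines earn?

Meets

Weighted total:
  Assignments 87 × 0.32 = 27.84
  Weekly reports 68 × 0.12 = 8.16
  Midterm exam 65 × 0.26 = 16.9
  Oral exam 82 × 0.13 = 10.66
  Final exam 69 × 0.11 = 7.59
  Homework 80 × 0.06 = 4.8
Sum = 75.95
Extra credit: 75.95 + 2 = 77.95
77.95 is ≥ 66 and < 82 → Meets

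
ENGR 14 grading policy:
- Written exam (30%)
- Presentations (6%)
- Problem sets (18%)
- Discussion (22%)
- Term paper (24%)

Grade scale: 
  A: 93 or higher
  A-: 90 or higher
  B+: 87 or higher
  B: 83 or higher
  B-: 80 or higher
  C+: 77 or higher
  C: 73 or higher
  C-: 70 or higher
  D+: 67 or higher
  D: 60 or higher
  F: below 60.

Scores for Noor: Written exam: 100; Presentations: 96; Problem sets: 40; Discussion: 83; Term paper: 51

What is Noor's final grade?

Weighted total:
  Written exam 100 × 0.3 = 30
  Presentations 96 × 0.06 = 5.76
  Problem sets 40 × 0.18 = 7.2
  Discussion 83 × 0.22 = 18.26
  Term paper 51 × 0.24 = 12.24
Sum = 73.46
73.46 is ≥ 73 and < 77 → C

C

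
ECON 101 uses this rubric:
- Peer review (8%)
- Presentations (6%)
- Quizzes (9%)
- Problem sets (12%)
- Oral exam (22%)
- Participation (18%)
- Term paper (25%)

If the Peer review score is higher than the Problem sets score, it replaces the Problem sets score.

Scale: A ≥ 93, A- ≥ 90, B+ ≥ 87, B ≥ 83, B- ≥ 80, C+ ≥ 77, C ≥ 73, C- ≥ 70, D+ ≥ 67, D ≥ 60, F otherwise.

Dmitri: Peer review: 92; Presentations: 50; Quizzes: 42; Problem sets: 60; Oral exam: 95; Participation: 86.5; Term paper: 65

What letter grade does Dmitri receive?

Peer review (92) > Problem sets (60), so Problem sets counts as 92.
Weighted total:
  Peer review 92 × 0.08 = 7.36
  Presentations 50 × 0.06 = 3
  Quizzes 42 × 0.09 = 3.78
  Problem sets 92 × 0.12 = 11.04
  Oral exam 95 × 0.22 = 20.9
  Participation 86.5 × 0.18 = 15.57
  Term paper 65 × 0.25 = 16.25
Sum = 77.9
77.9 is ≥ 77 and < 80 → C+

C+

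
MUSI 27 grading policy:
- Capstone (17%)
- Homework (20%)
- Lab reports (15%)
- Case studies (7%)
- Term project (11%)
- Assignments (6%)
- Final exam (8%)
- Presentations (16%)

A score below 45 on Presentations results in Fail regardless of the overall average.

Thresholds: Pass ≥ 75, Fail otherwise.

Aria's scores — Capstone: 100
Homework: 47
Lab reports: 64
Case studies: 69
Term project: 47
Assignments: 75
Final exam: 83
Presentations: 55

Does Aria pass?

Fail

Presentations score 55 ≥ 45: minimum met.
Weighted total:
  Capstone 100 × 0.17 = 17
  Homework 47 × 0.2 = 9.4
  Lab reports 64 × 0.15 = 9.6
  Case studies 69 × 0.07 = 4.83
  Term project 47 × 0.11 = 5.17
  Assignments 75 × 0.06 = 4.5
  Final exam 83 × 0.08 = 6.64
  Presentations 55 × 0.16 = 8.8
Sum = 65.94
65.94 < 75 → Fail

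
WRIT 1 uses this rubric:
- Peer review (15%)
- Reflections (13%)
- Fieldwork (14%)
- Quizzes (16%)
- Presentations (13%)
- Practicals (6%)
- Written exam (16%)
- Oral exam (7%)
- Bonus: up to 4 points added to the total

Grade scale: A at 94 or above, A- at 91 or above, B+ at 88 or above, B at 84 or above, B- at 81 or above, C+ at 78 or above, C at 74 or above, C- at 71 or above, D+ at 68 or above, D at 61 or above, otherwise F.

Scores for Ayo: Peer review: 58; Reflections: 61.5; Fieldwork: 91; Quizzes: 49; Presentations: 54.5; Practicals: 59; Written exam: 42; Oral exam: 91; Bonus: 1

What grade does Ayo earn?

D

Weighted total:
  Peer review 58 × 0.15 = 8.7
  Reflections 61.5 × 0.13 = 7.995
  Fieldwork 91 × 0.14 = 12.74
  Quizzes 49 × 0.16 = 7.84
  Presentations 54.5 × 0.13 = 7.085
  Practicals 59 × 0.06 = 3.54
  Written exam 42 × 0.16 = 6.72
  Oral exam 91 × 0.07 = 6.37
Sum = 60.99
Bonus: 60.99 + 1 = 61.99
61.99 is ≥ 61 and < 68 → D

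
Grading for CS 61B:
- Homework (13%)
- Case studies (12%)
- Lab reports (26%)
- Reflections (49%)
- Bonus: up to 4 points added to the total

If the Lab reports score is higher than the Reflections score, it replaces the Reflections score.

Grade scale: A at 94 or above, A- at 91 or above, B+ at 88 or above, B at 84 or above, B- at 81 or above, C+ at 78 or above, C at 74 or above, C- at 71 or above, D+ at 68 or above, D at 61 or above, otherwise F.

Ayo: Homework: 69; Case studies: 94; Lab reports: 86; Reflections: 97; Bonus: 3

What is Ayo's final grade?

A-

Lab reports (86) ≤ Reflections (97), so Reflections stays at 97.
Weighted total:
  Homework 69 × 0.13 = 8.97
  Case studies 94 × 0.12 = 11.28
  Lab reports 86 × 0.26 = 22.36
  Reflections 97 × 0.49 = 47.53
Sum = 90.14
Bonus: 90.14 + 3 = 93.14
93.14 is ≥ 91 and < 94 → A-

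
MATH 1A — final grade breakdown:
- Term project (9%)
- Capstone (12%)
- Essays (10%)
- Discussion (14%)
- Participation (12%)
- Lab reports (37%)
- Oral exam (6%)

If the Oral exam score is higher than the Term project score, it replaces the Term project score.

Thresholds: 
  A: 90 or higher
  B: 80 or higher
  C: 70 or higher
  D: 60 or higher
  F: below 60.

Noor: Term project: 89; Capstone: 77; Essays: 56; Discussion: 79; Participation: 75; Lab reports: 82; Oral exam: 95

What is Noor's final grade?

C

Oral exam (95) > Term project (89), so Term project counts as 95.
Weighted total:
  Term project 95 × 0.09 = 8.55
  Capstone 77 × 0.12 = 9.24
  Essays 56 × 0.1 = 5.6
  Discussion 79 × 0.14 = 11.06
  Participation 75 × 0.12 = 9
  Lab reports 82 × 0.37 = 30.34
  Oral exam 95 × 0.06 = 5.7
Sum = 79.49
79.49 is ≥ 70 and < 80 → C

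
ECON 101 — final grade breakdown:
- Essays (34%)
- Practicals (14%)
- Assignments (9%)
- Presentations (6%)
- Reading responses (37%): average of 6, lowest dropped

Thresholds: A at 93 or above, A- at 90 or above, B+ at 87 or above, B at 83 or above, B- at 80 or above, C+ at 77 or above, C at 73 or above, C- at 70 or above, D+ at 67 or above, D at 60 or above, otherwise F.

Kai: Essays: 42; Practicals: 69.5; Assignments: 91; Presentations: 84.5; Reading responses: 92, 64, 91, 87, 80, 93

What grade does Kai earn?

C-

Reading responses: drop 64 → average of remaining 5 = 443/5 = 88.6
Weighted total:
  Essays 42 × 0.34 = 14.28
  Practicals 69.5 × 0.14 = 9.73
  Assignments 91 × 0.09 = 8.19
  Presentations 84.5 × 0.06 = 5.07
  Reading responses 88.6 × 0.37 = 32.782
Sum = 70.052
70.052 is ≥ 70 and < 73 → C-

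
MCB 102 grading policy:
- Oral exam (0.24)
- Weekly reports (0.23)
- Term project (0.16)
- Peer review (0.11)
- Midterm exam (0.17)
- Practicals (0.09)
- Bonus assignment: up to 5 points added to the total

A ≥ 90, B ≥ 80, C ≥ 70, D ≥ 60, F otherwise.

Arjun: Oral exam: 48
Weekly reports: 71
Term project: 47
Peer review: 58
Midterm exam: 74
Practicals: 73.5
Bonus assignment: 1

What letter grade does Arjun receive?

Weighted total:
  Oral exam 48 × 0.24 = 11.52
  Weekly reports 71 × 0.23 = 16.33
  Term project 47 × 0.16 = 7.52
  Peer review 58 × 0.11 = 6.38
  Midterm exam 74 × 0.17 = 12.58
  Practicals 73.5 × 0.09 = 6.615
Sum = 60.945
Bonus assignment: 60.945 + 1 = 61.945
61.945 is ≥ 60 and < 70 → D

D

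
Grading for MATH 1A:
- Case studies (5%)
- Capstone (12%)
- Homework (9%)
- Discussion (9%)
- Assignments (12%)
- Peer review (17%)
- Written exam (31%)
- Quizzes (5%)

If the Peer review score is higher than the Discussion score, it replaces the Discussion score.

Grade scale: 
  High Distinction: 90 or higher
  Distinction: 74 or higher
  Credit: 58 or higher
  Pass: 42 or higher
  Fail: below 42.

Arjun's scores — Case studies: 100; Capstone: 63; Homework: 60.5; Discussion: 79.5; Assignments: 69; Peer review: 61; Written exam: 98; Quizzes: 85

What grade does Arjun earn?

Peer review (61) ≤ Discussion (79.5), so Discussion stays at 79.5.
Weighted total:
  Case studies 100 × 0.05 = 5
  Capstone 63 × 0.12 = 7.56
  Homework 60.5 × 0.09 = 5.445
  Discussion 79.5 × 0.09 = 7.155
  Assignments 69 × 0.12 = 8.28
  Peer review 61 × 0.17 = 10.37
  Written exam 98 × 0.31 = 30.38
  Quizzes 85 × 0.05 = 4.25
Sum = 78.44
78.44 is ≥ 74 and < 90 → Distinction

Distinction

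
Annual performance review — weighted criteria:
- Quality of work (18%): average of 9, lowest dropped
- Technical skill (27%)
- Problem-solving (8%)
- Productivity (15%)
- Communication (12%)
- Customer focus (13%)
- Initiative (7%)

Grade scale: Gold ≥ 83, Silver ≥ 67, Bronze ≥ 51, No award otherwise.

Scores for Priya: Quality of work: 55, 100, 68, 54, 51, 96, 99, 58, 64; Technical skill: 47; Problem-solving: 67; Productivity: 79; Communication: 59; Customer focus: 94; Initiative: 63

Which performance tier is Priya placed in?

Bronze

Quality of work: drop 51 → average of remaining 8 = 594/8 = 74.25
Weighted total:
  Quality of work 74.25 × 0.18 = 13.365
  Technical skill 47 × 0.27 = 12.69
  Problem-solving 67 × 0.08 = 5.36
  Productivity 79 × 0.15 = 11.85
  Communication 59 × 0.12 = 7.08
  Customer focus 94 × 0.13 = 12.22
  Initiative 63 × 0.07 = 4.41
Sum = 66.975
66.975 is ≥ 51 and < 67 → Bronze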